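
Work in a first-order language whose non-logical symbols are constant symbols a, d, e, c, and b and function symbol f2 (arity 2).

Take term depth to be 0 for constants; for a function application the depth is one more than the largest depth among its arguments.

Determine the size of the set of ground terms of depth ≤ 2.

905

Write N_k for the number of ground terms of depth ≤ k. A term of depth ≤ k is either a constant or a function symbol applied to arguments of depth ≤ k−1, so N_k = 5 + N_{k-1}^2.
N_0 = 5
N_1 = 5 + 5^2 = 30
N_2 = 5 + 30^2 = 905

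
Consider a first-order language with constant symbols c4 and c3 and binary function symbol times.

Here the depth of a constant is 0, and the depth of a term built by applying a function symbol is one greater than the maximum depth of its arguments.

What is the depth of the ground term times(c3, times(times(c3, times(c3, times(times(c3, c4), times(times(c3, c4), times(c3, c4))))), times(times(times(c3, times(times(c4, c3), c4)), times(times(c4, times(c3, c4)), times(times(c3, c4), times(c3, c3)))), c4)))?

depth(times(c3, c4)) = 1 + max(0, 0) = 1
depth(times(times(c3, c4), times(c3, c4))) = 1 + max(1, 1) = 2
depth(times(times(c3, c4), times(times(c3, c4), times(c3, c4)))) = 1 + max(1, 2) = 3
depth(times(c3, times(times(c3, c4), times(times(c3, c4), times(c3, c4))))) = 1 + max(0, 3) = 4
depth(times(c3, times(c3, times(times(c3, c4), times(times(c3, c4), times(c3, c4)))))) = 1 + max(0, 4) = 5
depth(times(c4, c3)) = 1 + max(0, 0) = 1
depth(times(times(c4, c3), c4)) = 1 + max(1, 0) = 2
depth(times(c3, times(times(c4, c3), c4))) = 1 + max(0, 2) = 3
depth(times(c4, times(c3, c4))) = 1 + max(0, 1) = 2
depth(times(c3, c3)) = 1 + max(0, 0) = 1
depth(times(times(c3, c4), times(c3, c3))) = 1 + max(1, 1) = 2
depth(times(times(c4, times(c3, c4)), times(times(c3, c4), times(c3, c3)))) = 1 + max(2, 2) = 3
depth(times(times(c3, times(times(c4, c3), c4)), times(times(c4, times(c3, c4)), times(times(c3, c4), times(c3, c3))))) = 1 + max(3, 3) = 4
depth(times(times(times(c3, times(times(c4, c3), c4)), times(times(c4, times(c3, c4)), times(times(c3, c4), times(c3, c3)))), c4)) = 1 + max(4, 0) = 5
depth(times(times(c3, times(c3, times(times(c3, c4), times(times(c3, c4), times(c3, c4))))), times(times(times(c3, times(times(c4, c3), c4)), times(times(c4, times(c3, c4)), times(times(c3, c4), times(c3, c3)))), c4))) = 1 + max(5, 5) = 6
depth(times(c3, times(times(c3, times(c3, times(times(c3, c4), times(times(c3, c4), times(c3, c4))))), times(times(times(c3, times(times(c4, c3), c4)), times(times(c4, times(c3, c4)), times(times(c3, c4), times(c3, c3)))), c4)))) = 1 + max(0, 6) = 7

7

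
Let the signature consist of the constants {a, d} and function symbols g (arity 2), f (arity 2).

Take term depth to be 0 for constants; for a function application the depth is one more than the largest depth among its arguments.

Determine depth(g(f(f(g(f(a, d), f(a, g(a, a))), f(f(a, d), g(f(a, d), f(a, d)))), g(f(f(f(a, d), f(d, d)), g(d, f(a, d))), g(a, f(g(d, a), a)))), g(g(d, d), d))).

depth(f(a, d)) = 1 + max(0, 0) = 1
depth(g(a, a)) = 1 + max(0, 0) = 1
depth(f(a, g(a, a))) = 1 + max(0, 1) = 2
depth(g(f(a, d), f(a, g(a, a)))) = 1 + max(1, 2) = 3
depth(g(f(a, d), f(a, d))) = 1 + max(1, 1) = 2
depth(f(f(a, d), g(f(a, d), f(a, d)))) = 1 + max(1, 2) = 3
depth(f(g(f(a, d), f(a, g(a, a))), f(f(a, d), g(f(a, d), f(a, d))))) = 1 + max(3, 3) = 4
depth(f(d, d)) = 1 + max(0, 0) = 1
depth(f(f(a, d), f(d, d))) = 1 + max(1, 1) = 2
depth(g(d, f(a, d))) = 1 + max(0, 1) = 2
depth(f(f(f(a, d), f(d, d)), g(d, f(a, d)))) = 1 + max(2, 2) = 3
depth(g(d, a)) = 1 + max(0, 0) = 1
depth(f(g(d, a), a)) = 1 + max(1, 0) = 2
depth(g(a, f(g(d, a), a))) = 1 + max(0, 2) = 3
depth(g(f(f(f(a, d), f(d, d)), g(d, f(a, d))), g(a, f(g(d, a), a)))) = 1 + max(3, 3) = 4
depth(f(f(g(f(a, d), f(a, g(a, a))), f(f(a, d), g(f(a, d), f(a, d)))), g(f(f(f(a, d), f(d, d)), g(d, f(a, d))), g(a, f(g(d, a), a))))) = 1 + max(4, 4) = 5
depth(g(d, d)) = 1 + max(0, 0) = 1
depth(g(g(d, d), d)) = 1 + max(1, 0) = 2
depth(g(f(f(g(f(a, d), f(a, g(a, a))), f(f(a, d), g(f(a, d), f(a, d)))), g(f(f(f(a, d), f(d, d)), g(d, f(a, d))), g(a, f(g(d, a), a)))), g(g(d, d), d))) = 1 + max(5, 2) = 6

6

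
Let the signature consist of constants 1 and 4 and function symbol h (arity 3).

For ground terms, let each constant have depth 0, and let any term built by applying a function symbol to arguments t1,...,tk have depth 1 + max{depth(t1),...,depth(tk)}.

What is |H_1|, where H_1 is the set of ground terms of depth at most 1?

10

Write N_k for the number of ground terms of depth ≤ k. A term of depth ≤ k is either a constant or a function symbol applied to arguments of depth ≤ k−1, so N_k = 2 + N_{k-1}^3.
N_0 = 2
N_1 = 2 + 2^3 = 10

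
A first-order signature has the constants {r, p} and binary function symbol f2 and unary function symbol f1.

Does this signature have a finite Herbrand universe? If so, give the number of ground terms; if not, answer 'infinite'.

The signature has at least one function symbol (f2, arity 2) and at least one constant (r).
Iterating f2 gives infinitely many distinct ground terms: r, f2(r, r), f2(f2(r, r), f2(r, r)), ...
So the Herbrand universe is infinite.

infinite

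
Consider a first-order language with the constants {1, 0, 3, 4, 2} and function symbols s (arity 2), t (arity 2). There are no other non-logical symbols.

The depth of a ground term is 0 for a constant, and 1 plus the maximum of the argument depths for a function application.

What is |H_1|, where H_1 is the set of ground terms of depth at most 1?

Count level by level. With function symbols s/2, t/2, the terms of depth ≤ k are the 5 constants together with each function applied to depth-≤(k−1) tuples, so N_k = 5 + N_{k-1}^2 + N_{k-1}^2.
N_0 = 5
N_1 = 5 + 5^2 + 5^2 = 55

55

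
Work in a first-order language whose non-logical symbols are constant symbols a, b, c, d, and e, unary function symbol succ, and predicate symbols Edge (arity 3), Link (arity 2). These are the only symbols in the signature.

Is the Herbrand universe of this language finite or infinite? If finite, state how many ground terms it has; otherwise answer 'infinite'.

infinite

The signature has at least one function symbol (succ, arity 1) and at least one constant (a).
Iterating succ gives infinitely many distinct ground terms: a, succ(a), succ(succ(a)), ...
So the Herbrand universe is infinite.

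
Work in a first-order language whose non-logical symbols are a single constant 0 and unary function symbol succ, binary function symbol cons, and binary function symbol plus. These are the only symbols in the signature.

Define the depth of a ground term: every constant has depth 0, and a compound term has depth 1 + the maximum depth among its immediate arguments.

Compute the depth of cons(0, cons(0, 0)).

2

depth(cons(0, 0)) = 1 + max(0, 0) = 1
depth(cons(0, cons(0, 0))) = 1 + max(0, 1) = 2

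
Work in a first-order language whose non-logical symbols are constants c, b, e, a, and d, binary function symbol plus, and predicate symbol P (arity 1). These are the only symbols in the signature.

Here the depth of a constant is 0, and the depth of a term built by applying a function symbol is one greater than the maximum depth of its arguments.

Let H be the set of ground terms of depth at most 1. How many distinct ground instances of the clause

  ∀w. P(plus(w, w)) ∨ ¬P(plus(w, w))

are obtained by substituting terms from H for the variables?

Ground terms of depth ≤ 1:
  Let N_k count ground terms of depth at most k. Each non-constant term of depth ≤ k is some function symbol applied to depth-≤(k−1) arguments, giving N_k = 5 + N_{k-1}^2.
  N_0 = 5
  N_1 = 5 + 5^2 = 30
So there are 30 ground terms available for substitution.
The body mentions the single quantified variable w; since ground terms form a free algebra, no two substitutions collapse to the same formula.
Number of ground instances = 30.

30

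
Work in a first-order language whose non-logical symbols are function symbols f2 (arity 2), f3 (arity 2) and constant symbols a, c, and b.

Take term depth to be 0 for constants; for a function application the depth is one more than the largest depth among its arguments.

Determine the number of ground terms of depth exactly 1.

18

Count level by level. With function symbols f2/2, f3/2, the terms of depth ≤ k are the 3 constants together with each function applied to depth-≤(k−1) tuples, so N_k = 3 + N_{k-1}^2 + N_{k-1}^2.
N_0 = 3
N_1 = 3 + 3^2 + 3^2 = 21
Terms of depth exactly 1: N_1 − N_0 = 21 − 3 = 18.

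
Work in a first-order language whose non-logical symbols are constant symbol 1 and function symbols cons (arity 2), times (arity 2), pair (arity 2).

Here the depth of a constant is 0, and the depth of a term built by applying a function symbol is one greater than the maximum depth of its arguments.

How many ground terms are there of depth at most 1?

Write N_k for the number of ground terms of depth ≤ k. A term of depth ≤ k is either a constant or a function symbol applied to arguments of depth ≤ k−1, so N_k = 1 + N_{k-1}^2 + N_{k-1}^2 + N_{k-1}^2.
N_0 = 1
N_1 = 1 + 1^2 + 1^2 + 1^2 = 4

4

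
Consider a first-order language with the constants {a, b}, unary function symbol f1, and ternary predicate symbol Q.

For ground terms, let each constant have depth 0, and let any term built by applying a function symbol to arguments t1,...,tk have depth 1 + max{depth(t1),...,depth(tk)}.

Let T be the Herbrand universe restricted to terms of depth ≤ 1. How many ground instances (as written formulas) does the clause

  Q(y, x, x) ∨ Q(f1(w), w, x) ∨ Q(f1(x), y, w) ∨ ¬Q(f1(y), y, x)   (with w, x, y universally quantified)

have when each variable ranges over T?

Ground terms of depth ≤ 1:
  Count level by level. With function symbols f1/1, the terms of depth ≤ k are the 2 constants together with each function applied to depth-≤(k−1) tuples, so N_k = 2 + N_{k-1}.
  N_0 = 2
  N_1 = 2 + 2 = 4
So there are 4 ground terms available for substitution.
The body mentions every one of the 3 quantified variables; since ground terms form a free algebra, no two substitutions collapse to the same formula.
Number of ground instances = 4^3 = 64.

64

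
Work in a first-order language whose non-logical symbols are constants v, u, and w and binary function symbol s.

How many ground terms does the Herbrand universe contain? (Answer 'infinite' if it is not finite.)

infinite

The signature has at least one function symbol (s, arity 2) and at least one constant (v).
Iterating s gives infinitely many distinct ground terms: v, s(v, v), s(s(v, v), s(v, v)), ...
So the Herbrand universe is infinite.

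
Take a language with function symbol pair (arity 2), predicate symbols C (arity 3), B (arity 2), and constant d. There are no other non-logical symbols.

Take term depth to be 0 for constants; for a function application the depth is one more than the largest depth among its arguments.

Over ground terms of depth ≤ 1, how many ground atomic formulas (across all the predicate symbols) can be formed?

12

First count ground terms of depth ≤ 1.
Write N_k for the number of ground terms of depth ≤ k. A term of depth ≤ k is either a constant or a function symbol applied to arguments of depth ≤ k−1, so N_k = 1 + N_{k-1}^2.
N_0 = 1
N_1 = 1 + 1^2 = 2
So |H| = 2.
Ground atoms are formed by filling each argument slot of a predicate with a term from H, so an r-ary predicate gives |H|^r atoms:
  C: 2^3 = 8;  B: 2^2 = 4
Total ground atoms: 8 + 4 = 12.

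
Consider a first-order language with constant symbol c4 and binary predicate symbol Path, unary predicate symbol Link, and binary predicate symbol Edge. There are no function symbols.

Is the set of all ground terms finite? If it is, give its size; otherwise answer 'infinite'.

1

There are no function symbols, so the only ground term is the single constant.
The Herbrand universe is {c4}, finite with 1 element.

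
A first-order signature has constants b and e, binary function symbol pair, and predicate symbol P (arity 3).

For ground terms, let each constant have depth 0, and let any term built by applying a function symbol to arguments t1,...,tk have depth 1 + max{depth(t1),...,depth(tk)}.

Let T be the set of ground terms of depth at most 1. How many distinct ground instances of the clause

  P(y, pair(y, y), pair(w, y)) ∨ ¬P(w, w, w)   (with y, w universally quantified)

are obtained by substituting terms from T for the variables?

Ground terms of depth ≤ 1:
  If N_k denotes the number of depth-≤k ground terms, the 2 constants give N_0 = 2, and each function symbol of arity r contributes N_{k-1}^r new terms at level k: N_k = 2 + N_{k-1}^2.
  N_0 = 2
  N_1 = 2 + 2^2 = 6
So there are 6 ground terms available for substitution.
The body mentions every one of the 2 quantified variables; since ground terms form a free algebra, no two substitutions collapse to the same formula.
Number of ground instances = 6^2 = 36.

36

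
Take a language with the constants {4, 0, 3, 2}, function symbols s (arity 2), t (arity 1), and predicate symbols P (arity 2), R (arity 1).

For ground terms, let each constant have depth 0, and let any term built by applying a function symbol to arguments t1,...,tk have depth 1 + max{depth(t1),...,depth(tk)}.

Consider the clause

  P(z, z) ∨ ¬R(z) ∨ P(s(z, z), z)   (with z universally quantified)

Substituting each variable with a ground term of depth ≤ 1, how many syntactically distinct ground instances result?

24

Ground terms of depth ≤ 1:
  Let N_k count ground terms of depth at most k. Each non-constant term of depth ≤ k is some function symbol applied to depth-≤(k−1) arguments, giving N_k = 4 + N_{k-1}^2 + N_{k-1}.
  N_0 = 4
  N_1 = 4 + 4^2 + 4 = 24
So there are 24 ground terms available for substitution.
The body mentions the single quantified variable z; since ground terms form a free algebra, no two substitutions collapse to the same formula.
Number of ground instances = 24.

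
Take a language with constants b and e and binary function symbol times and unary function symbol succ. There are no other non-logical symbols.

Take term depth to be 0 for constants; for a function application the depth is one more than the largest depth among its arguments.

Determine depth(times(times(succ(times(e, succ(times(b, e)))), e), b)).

6

depth(times(b, e)) = 1 + max(0, 0) = 1
depth(succ(times(b, e))) = 1 + depth(times(b, e)) = 1 + 1 = 2
depth(times(e, succ(times(b, e)))) = 1 + max(0, 2) = 3
depth(succ(times(e, succ(times(b, e))))) = 1 + depth(times(e, succ(times(b, e)))) = 1 + 3 = 4
depth(times(succ(times(e, succ(times(b, e)))), e)) = 1 + max(4, 0) = 5
depth(times(times(succ(times(e, succ(times(b, e)))), e), b)) = 1 + max(5, 0) = 6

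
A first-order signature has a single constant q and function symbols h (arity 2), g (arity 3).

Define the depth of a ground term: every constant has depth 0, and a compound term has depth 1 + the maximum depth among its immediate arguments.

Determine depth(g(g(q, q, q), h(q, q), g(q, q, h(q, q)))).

3

depth(g(q, q, q)) = 1 + max(0, 0, 0) = 1
depth(h(q, q)) = 1 + max(0, 0) = 1
depth(g(q, q, h(q, q))) = 1 + max(0, 0, 1) = 2
depth(g(g(q, q, q), h(q, q), g(q, q, h(q, q)))) = 1 + max(1, 1, 2) = 3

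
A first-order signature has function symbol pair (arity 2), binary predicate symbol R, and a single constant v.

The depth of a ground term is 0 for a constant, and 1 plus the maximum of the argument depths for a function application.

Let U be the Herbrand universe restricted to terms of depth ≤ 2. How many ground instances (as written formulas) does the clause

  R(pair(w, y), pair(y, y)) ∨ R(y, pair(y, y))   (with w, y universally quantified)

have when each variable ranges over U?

Ground terms of depth ≤ 2:
  Write N_k for the number of ground terms of depth ≤ k. A term of depth ≤ k is either a constant or a function symbol applied to arguments of depth ≤ k−1, so N_k = 1 + N_{k-1}^2.
  N_0 = 1
  N_1 = 1 + 1^2 = 2
  N_2 = 1 + 2^2 = 5
  Explicitly: v, pair(v, v), pair(v, pair(v, v)), pair(pair(v, v), v), pair(pair(v, v), pair(v, v)).
So there are 5 ground terms available for substitution.
The body mentions every one of the 2 quantified variables; since ground terms form a free algebra, no two substitutions collapse to the same formula.
Number of ground instances = 5^2 = 25.

25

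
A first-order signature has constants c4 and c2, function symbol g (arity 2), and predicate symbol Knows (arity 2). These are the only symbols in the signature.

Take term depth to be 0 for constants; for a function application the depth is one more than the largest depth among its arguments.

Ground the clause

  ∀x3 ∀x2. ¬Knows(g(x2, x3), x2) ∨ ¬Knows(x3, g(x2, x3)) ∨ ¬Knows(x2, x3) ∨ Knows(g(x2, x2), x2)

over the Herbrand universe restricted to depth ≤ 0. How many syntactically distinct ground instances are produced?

Ground terms of depth ≤ 0:
  If N_k denotes the number of depth-≤k ground terms, the 2 constants give N_0 = 2, and each function symbol of arity r contributes N_{k-1}^r new terms at level k: N_k = 2 + N_{k-1}^2.
  N_0 = 2
  Explicitly: c4, c2.
So there are 2 ground terms available for substitution.
The body mentions every one of the 2 quantified variables; since ground terms form a free algebra, no two substitutions collapse to the same formula.
Number of ground instances = 2^2 = 4.

4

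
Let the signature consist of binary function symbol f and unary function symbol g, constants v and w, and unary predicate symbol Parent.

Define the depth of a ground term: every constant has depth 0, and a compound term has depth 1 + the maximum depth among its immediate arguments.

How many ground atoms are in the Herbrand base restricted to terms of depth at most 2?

74

First count ground terms of depth ≤ 2.
Write N_k for the number of ground terms of depth ≤ k. A term of depth ≤ k is either a constant or a function symbol applied to arguments of depth ≤ k−1, so N_k = 2 + N_{k-1}^2 + N_{k-1}.
N_0 = 2
N_1 = 2 + 2^2 + 2 = 8
N_2 = 2 + 8^2 + 8 = 74
So |H| = 74.
Each predicate of arity r yields |H|^r ground atoms (one per choice of an r-tuple from H):
  Parent: 74
Total ground atoms: 74.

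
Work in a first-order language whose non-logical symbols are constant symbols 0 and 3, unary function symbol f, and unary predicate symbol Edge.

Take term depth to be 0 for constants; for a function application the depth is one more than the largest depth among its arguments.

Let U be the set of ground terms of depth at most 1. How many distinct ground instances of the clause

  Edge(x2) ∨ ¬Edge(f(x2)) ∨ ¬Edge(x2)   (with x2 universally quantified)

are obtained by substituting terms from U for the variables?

4

Ground terms of depth ≤ 1:
  Let N_k count ground terms of depth at most k. Each non-constant term of depth ≤ k is some function symbol applied to depth-≤(k−1) arguments, giving N_k = 2 + N_{k-1}.
  N_0 = 2
  N_1 = 2 + 2 = 4
  Explicitly: 0, 3, f(0), f(3).
So there are 4 ground terms available for substitution.
The body mentions the single quantified variable x2; since ground terms form a free algebra, no two substitutions collapse to the same formula.
Number of ground instances = 4.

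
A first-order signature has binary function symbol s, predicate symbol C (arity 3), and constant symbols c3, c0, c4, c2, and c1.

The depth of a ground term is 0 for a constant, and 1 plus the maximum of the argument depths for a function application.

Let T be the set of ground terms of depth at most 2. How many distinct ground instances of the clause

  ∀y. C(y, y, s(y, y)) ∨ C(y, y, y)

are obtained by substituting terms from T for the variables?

Ground terms of depth ≤ 2:
  Count level by level. With function symbols s/2, the terms of depth ≤ k are the 5 constants together with each function applied to depth-≤(k−1) tuples, so N_k = 5 + N_{k-1}^2.
  N_0 = 5
  N_1 = 5 + 5^2 = 30
  N_2 = 5 + 30^2 = 905
So there are 905 ground terms available for substitution.
The variable y ranges independently over the available ground terms, and distinct assignments produce distinct instances.
Number of ground instances = 905.

905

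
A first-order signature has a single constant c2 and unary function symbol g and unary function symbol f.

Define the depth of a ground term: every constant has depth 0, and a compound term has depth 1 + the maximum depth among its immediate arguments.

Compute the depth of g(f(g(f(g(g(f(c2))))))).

depth(f(c2)) = 1 + depth(c2) = 1 + 0 = 1
depth(g(f(c2))) = 1 + depth(f(c2)) = 1 + 1 = 2
depth(g(g(f(c2)))) = 1 + depth(g(f(c2))) = 1 + 2 = 3
depth(f(g(g(f(c2))))) = 1 + depth(g(g(f(c2)))) = 1 + 3 = 4
depth(g(f(g(g(f(c2)))))) = 1 + depth(f(g(g(f(c2))))) = 1 + 4 = 5
depth(f(g(f(g(g(f(c2))))))) = 1 + depth(g(f(g(g(f(c2)))))) = 1 + 5 = 6
depth(g(f(g(f(g(g(f(c2)))))))) = 1 + depth(f(g(f(g(g(f(c2))))))) = 1 + 6 = 7

7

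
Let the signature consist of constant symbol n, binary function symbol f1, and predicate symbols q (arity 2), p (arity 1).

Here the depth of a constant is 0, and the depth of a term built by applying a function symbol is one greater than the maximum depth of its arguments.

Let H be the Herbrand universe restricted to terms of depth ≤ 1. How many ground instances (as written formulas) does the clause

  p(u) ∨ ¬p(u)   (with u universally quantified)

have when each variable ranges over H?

2

Ground terms of depth ≤ 1:
  If N_k denotes the number of depth-≤k ground terms, the 1 constant gives N_0 = 1, and each function symbol of arity r contributes N_{k-1}^r new terms at level k: N_k = 1 + N_{k-1}^2.
  N_0 = 1
  N_1 = 1 + 1^2 = 2
  Explicitly: n, f1(n, n).
So there are 2 ground terms available for substitution.
The body mentions the single quantified variable u; since ground terms form a free algebra, no two substitutions collapse to the same formula.
Number of ground instances = 2.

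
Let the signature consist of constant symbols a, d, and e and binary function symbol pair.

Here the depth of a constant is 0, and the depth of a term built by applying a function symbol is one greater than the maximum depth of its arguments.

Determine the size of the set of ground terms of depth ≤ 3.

21612

If N_k denotes the number of depth-≤k ground terms, the 3 constants give N_0 = 3, and each function symbol of arity r contributes N_{k-1}^r new terms at level k: N_k = 3 + N_{k-1}^2.
N_0 = 3
N_1 = 3 + 3^2 = 12
N_2 = 3 + 12^2 = 147
N_3 = 3 + 147^2 = 21612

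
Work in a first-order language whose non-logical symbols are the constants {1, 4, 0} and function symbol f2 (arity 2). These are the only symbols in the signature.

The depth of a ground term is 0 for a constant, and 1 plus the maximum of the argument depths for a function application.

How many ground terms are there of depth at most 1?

Let N_k count ground terms of depth at most k. Each non-constant term of depth ≤ k is some function symbol applied to depth-≤(k−1) arguments, giving N_k = 3 + N_{k-1}^2.
N_0 = 3
N_1 = 3 + 3^2 = 12
Explicitly: 1, 4, 0, f2(1, 1), f2(1, 4), f2(1, 0), f2(4, 1), f2(4, 4), f2(4, 0), f2(0, 1), f2(0, 4), f2(0, 0).

12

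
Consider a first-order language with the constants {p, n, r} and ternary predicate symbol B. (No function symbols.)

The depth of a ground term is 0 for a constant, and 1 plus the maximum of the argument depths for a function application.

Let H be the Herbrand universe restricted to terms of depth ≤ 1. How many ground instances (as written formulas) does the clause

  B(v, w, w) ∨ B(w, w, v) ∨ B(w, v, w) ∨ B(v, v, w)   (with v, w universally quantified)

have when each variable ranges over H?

Ground terms of depth ≤ 1:
  With no function symbols every ground term is a constant, so there are exactly 3 ground terms at every depth bound.
  N_0 = 3
  N_1 = 3
  Explicitly: p, n, r.
So there are 3 ground terms available for substitution.
Each of v, w ranges independently over the available ground terms, and distinct assignments produce distinct instances.
Number of ground instances = 3^2 = 9.

9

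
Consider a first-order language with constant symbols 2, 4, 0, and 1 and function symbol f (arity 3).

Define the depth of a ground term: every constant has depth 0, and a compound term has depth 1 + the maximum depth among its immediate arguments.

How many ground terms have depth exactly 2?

314368

Let N_k count ground terms of depth at most k. Each non-constant term of depth ≤ k is some function symbol applied to depth-≤(k−1) arguments, giving N_k = 4 + N_{k-1}^3.
N_0 = 4
N_1 = 4 + 4^3 = 68
N_2 = 4 + 68^3 = 314436
Terms of depth exactly 2: N_2 − N_1 = 314436 − 68 = 314368.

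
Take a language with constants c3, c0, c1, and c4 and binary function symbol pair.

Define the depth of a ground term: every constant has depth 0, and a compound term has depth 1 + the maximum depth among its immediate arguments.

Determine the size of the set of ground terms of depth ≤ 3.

Let N_k count ground terms of depth at most k. Each non-constant term of depth ≤ k is some function symbol applied to depth-≤(k−1) arguments, giving N_k = 4 + N_{k-1}^2.
N_0 = 4
N_1 = 4 + 4^2 = 20
N_2 = 4 + 20^2 = 404
N_3 = 4 + 404^2 = 163220

163220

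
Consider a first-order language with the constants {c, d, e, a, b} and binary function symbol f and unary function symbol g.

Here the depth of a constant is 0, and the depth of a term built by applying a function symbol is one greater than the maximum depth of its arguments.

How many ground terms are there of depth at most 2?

If N_k denotes the number of depth-≤k ground terms, the 5 constants give N_0 = 5, and each function symbol of arity r contributes N_{k-1}^r new terms at level k: N_k = 5 + N_{k-1}^2 + N_{k-1}.
N_0 = 5
N_1 = 5 + 5^2 + 5 = 35
N_2 = 5 + 35^2 + 35 = 1265

1265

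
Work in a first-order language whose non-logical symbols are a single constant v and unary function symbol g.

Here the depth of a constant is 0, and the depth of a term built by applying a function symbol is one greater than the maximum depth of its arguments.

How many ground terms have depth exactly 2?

1

Let N_k count ground terms of depth at most k. Each non-constant term of depth ≤ k is some function symbol applied to depth-≤(k−1) arguments, giving N_k = 1 + N_{k-1}.
N_0 = 1
N_1 = 1 + 1 = 2
N_2 = 1 + 2 = 3
Terms of depth exactly 2: N_2 − N_1 = 3 − 2 = 1.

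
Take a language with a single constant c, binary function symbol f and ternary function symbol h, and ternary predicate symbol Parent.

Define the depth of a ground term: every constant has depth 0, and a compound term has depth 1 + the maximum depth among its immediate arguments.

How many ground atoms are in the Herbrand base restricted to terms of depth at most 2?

50653

First count ground terms of depth ≤ 2.
Let N_k count ground terms of depth at most k. Each non-constant term of depth ≤ k is some function symbol applied to depth-≤(k−1) arguments, giving N_k = 1 + N_{k-1}^2 + N_{k-1}^3.
N_0 = 1
N_1 = 1 + 1^2 + 1^3 = 3
N_2 = 1 + 3^2 + 3^3 = 37
So |H| = 37.
Ground atoms are formed by filling each argument slot of a predicate with a term from H, so an r-ary predicate gives |H|^r atoms:
  Parent: 37^3 = 50653
Total ground atoms: 50653.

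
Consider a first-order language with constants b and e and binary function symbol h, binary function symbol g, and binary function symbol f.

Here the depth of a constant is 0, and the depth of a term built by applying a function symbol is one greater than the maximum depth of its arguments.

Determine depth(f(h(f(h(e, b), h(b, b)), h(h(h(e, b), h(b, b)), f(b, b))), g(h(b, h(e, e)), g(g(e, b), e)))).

depth(h(e, b)) = 1 + max(0, 0) = 1
depth(h(b, b)) = 1 + max(0, 0) = 1
depth(f(h(e, b), h(b, b))) = 1 + max(1, 1) = 2
depth(h(h(e, b), h(b, b))) = 1 + max(1, 1) = 2
depth(f(b, b)) = 1 + max(0, 0) = 1
depth(h(h(h(e, b), h(b, b)), f(b, b))) = 1 + max(2, 1) = 3
depth(h(f(h(e, b), h(b, b)), h(h(h(e, b), h(b, b)), f(b, b)))) = 1 + max(2, 3) = 4
depth(h(e, e)) = 1 + max(0, 0) = 1
depth(h(b, h(e, e))) = 1 + max(0, 1) = 2
depth(g(e, b)) = 1 + max(0, 0) = 1
depth(g(g(e, b), e)) = 1 + max(1, 0) = 2
depth(g(h(b, h(e, e)), g(g(e, b), e))) = 1 + max(2, 2) = 3
depth(f(h(f(h(e, b), h(b, b)), h(h(h(e, b), h(b, b)), f(b, b))), g(h(b, h(e, e)), g(g(e, b), e)))) = 1 + max(4, 3) = 5

5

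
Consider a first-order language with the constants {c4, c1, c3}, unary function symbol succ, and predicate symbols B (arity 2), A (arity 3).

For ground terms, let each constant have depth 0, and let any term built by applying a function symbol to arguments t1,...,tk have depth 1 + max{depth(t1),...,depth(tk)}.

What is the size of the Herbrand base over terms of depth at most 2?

First count ground terms of depth ≤ 2.
Count level by level. With function symbols succ/1, the terms of depth ≤ k are the 3 constants together with each function applied to depth-≤(k−1) tuples, so N_k = 3 + N_{k-1}.
N_0 = 3
N_1 = 3 + 3 = 6
N_2 = 3 + 6 = 9
So |H| = 9.
A ground atom is a predicate applied to a tuple of terms from H, so the count is the sum over predicates of |H|^arity:
  B: 9^2 = 81;  A: 9^3 = 729
Total ground atoms: 81 + 729 = 810.

810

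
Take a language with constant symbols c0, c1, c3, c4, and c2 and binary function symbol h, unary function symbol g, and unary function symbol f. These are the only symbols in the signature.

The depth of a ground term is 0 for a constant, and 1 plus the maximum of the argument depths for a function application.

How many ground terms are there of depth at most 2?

1685

Let N_k = |{terms of depth ≤ k}|. Then N_0 = 5 and N_k = 5 + N_{k-1}^2 + N_{k-1} + N_{k-1} for k ≥ 1 (one summand per function symbol, arity giving the exponent).
N_0 = 5
N_1 = 5 + 5^2 + 5 + 5 = 40
N_2 = 5 + 40^2 + 40 + 40 = 1685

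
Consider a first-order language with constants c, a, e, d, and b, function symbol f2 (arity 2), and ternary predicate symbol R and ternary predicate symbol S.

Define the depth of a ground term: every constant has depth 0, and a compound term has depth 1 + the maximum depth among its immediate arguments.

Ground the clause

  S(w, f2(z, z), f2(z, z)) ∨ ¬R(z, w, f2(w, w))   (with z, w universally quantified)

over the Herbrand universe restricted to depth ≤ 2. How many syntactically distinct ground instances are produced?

Ground terms of depth ≤ 2:
  Write N_k for the number of ground terms of depth ≤ k. A term of depth ≤ k is either a constant or a function symbol applied to arguments of depth ≤ k−1, so N_k = 5 + N_{k-1}^2.
  N_0 = 5
  N_1 = 5 + 5^2 = 30
  N_2 = 5 + 30^2 = 905
So there are 905 ground terms available for substitution.
There are 2 variables to instantiate (z, w), each occurring in at least one literal, so different choices give different ground instances.
Number of ground instances = 905^2 = 819025.

819025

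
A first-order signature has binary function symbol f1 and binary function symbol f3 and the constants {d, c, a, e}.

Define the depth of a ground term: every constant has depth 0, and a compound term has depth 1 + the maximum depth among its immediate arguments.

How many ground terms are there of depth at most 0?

Count level by level. With function symbols f1/2, f3/2, the terms of depth ≤ k are the 4 constants together with each function applied to depth-≤(k−1) tuples, so N_k = 4 + N_{k-1}^2 + N_{k-1}^2.
N_0 = 4
Explicitly: d, c, a, e.

4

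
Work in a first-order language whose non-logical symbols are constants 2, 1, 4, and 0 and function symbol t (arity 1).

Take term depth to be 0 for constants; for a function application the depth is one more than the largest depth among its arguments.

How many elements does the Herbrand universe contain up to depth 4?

20

Let N_k = |{terms of depth ≤ k}|. Then N_0 = 4 and N_k = 4 + N_{k-1} for k ≥ 1 (one summand per function symbol, arity giving the exponent).
N_0 = 4
N_1 = 4 + 4 = 8
N_2 = 4 + 8 = 12
N_3 = 4 + 12 = 16
N_4 = 4 + 16 = 20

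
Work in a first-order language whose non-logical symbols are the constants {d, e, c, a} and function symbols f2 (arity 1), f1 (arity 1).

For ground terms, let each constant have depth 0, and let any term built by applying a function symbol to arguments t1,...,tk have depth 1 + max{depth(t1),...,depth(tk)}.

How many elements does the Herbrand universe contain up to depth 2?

28

Let N_k = |{terms of depth ≤ k}|. Then N_0 = 4 and N_k = 4 + N_{k-1} + N_{k-1} for k ≥ 1 (one summand per function symbol, arity giving the exponent).
N_0 = 4
N_1 = 4 + 4 + 4 = 12
N_2 = 4 + 12 + 12 = 28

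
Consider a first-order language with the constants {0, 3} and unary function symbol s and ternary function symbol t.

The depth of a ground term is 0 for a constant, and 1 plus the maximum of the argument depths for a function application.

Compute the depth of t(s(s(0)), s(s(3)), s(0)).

depth(s(0)) = 1 + depth(0) = 1 + 0 = 1
depth(s(s(0))) = 1 + depth(s(0)) = 1 + 1 = 2
depth(s(3)) = 1 + depth(3) = 1 + 0 = 1
depth(s(s(3))) = 1 + depth(s(3)) = 1 + 1 = 2
depth(t(s(s(0)), s(s(3)), s(0))) = 1 + max(2, 2, 1) = 3

3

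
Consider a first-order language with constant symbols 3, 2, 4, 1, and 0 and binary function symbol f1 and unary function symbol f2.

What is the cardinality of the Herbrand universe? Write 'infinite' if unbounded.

infinite

The signature has at least one function symbol (f1, arity 2) and at least one constant (3).
Iterating f1 gives infinitely many distinct ground terms: 3, f1(3, 3), f1(f1(3, 3), f1(3, 3)), ...
So the Herbrand universe is infinite.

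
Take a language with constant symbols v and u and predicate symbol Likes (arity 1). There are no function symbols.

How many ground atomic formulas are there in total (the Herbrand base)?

With no function symbols, the Herbrand universe is just the 2 constants.
Ground atoms per predicate: Likes: 2.
Herbrand base size = 2 = 2.

2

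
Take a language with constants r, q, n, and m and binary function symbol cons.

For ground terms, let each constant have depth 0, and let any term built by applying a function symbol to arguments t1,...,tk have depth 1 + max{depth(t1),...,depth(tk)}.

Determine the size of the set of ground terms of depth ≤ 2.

If N_k denotes the number of depth-≤k ground terms, the 4 constants give N_0 = 4, and each function symbol of arity r contributes N_{k-1}^r new terms at level k: N_k = 4 + N_{k-1}^2.
N_0 = 4
N_1 = 4 + 4^2 = 20
N_2 = 4 + 20^2 = 404

404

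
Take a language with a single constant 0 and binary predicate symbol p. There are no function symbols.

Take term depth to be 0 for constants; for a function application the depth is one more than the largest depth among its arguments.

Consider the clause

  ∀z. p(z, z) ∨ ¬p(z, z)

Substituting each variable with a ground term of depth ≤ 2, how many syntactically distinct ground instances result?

Ground terms of depth ≤ 2:
  With no function symbols every ground term is a constant, so there is exactly 1 ground term at every depth bound.
  N_0 = 1
  N_1 = 1
  N_2 = 1
So there is exactly 1 ground term available for substitution.
The variable z ranges independently over the available ground terms, and distinct assignments produce distinct instances.
Number of ground instances = 1.

1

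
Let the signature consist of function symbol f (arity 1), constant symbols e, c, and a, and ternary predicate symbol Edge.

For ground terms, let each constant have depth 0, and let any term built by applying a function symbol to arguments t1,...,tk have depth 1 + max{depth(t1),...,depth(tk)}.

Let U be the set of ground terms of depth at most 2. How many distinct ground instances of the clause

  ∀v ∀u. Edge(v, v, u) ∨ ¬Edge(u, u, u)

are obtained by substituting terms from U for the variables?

81

Ground terms of depth ≤ 2:
  If N_k denotes the number of depth-≤k ground terms, the 3 constants give N_0 = 3, and each function symbol of arity r contributes N_{k-1}^r new terms at level k: N_k = 3 + N_{k-1}.
  N_0 = 3
  N_1 = 3 + 3 = 6
  N_2 = 3 + 6 = 9
  Explicitly: e, c, a, f(e), f(c), f(a), f(f(e)), f(f(c)), f(f(a)).
So there are 9 ground terms available for substitution.
The body mentions every one of the 2 quantified variables; since ground terms form a free algebra, no two substitutions collapse to the same formula.
Number of ground instances = 9^2 = 81.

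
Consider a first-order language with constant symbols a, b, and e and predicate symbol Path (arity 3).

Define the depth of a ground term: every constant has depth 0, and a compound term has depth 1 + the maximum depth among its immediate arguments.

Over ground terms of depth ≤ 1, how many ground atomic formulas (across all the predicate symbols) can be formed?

First count ground terms of depth ≤ 1.
With no function symbols every ground term is a constant, so there are exactly 3 ground terms at every depth bound.
N_0 = 3
N_1 = 3
Explicitly: a, b, e.
So |H| = 3.
A ground atom is a predicate applied to a tuple of terms from H, so the count is the sum over predicates of |H|^arity:
  Path: 3^3 = 27
Total ground atoms: 27.

27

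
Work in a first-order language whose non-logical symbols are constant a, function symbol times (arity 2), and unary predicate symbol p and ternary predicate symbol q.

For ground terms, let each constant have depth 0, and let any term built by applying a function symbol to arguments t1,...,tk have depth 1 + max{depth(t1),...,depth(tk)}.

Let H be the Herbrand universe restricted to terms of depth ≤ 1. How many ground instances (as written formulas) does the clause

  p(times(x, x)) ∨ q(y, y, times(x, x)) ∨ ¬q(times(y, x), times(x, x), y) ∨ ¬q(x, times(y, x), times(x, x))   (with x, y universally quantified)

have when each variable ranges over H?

Ground terms of depth ≤ 1:
  Write N_k for the number of ground terms of depth ≤ k. A term of depth ≤ k is either a constant or a function symbol applied to arguments of depth ≤ k−1, so N_k = 1 + N_{k-1}^2.
  N_0 = 1
  N_1 = 1 + 1^2 = 2
  Explicitly: a, times(a, a).
So there are 2 ground terms available for substitution.
Each of x, y ranges independently over the available ground terms, and distinct assignments produce distinct instances.
Number of ground instances = 2^2 = 4.

4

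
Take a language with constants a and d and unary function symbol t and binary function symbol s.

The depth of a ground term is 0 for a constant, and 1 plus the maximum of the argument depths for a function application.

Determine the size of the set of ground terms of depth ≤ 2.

Write N_k for the number of ground terms of depth ≤ k. A term of depth ≤ k is either a constant or a function symbol applied to arguments of depth ≤ k−1, so N_k = 2 + N_{k-1} + N_{k-1}^2.
N_0 = 2
N_1 = 2 + 2 + 2^2 = 8
N_2 = 2 + 8 + 8^2 = 74

74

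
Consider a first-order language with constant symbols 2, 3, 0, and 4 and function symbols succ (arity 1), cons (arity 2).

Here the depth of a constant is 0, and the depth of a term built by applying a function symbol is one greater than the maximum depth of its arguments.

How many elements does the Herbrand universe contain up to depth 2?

Write N_k for the number of ground terms of depth ≤ k. A term of depth ≤ k is either a constant or a function symbol applied to arguments of depth ≤ k−1, so N_k = 4 + N_{k-1} + N_{k-1}^2.
N_0 = 4
N_1 = 4 + 4 + 4^2 = 24
N_2 = 4 + 24 + 24^2 = 604

604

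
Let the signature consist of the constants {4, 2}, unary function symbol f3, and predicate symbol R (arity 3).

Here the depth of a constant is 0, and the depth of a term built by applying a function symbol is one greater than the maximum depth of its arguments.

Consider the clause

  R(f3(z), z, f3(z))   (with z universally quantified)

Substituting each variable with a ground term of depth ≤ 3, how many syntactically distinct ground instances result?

Ground terms of depth ≤ 3:
  Let N_k = |{terms of depth ≤ k}|. Then N_0 = 2 and N_k = 2 + N_{k-1} for k ≥ 1 (one summand per function symbol, arity giving the exponent).
  N_0 = 2
  N_1 = 2 + 2 = 4
  N_2 = 2 + 4 = 6
  N_3 = 2 + 6 = 8
  Explicitly: 4, 2, f3(4), f3(2), f3(f3(4)), f3(f3(2)), f3(f3(f3(4))), f3(f3(f3(2))).
So there are 8 ground terms available for substitution.
There is 1 variable to instantiate (z),  occurring in at least one literal, so different choices give different ground instances.
Number of ground instances = 8.

8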